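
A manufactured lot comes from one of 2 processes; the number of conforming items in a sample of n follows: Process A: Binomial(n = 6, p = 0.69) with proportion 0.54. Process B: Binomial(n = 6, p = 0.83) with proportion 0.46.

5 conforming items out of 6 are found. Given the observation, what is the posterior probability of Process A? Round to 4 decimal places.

0.4595

Apply Bayes' rule: the posterior for each component is proportional to its prior times its likelihood at x.
Component likelihoods at x = 5 conforming items out of 6:
  p_A = C(6,5)·0.69^5·0.31^1 = 6·0.156403·0.31 = 0.29091
  p_B = C(6,5)·0.83^5·0.17^1 = 6·0.393904·0.17 = 0.401782
Weight by the priors:
  π_A·p_A = 0.54 × 0.29091 = 0.157091
  π_B·p_B = 0.46 × 0.401782 = 0.18482
Sum: 0.157091 + 0.18482 = 0.341911
P(Process A | 5 conforming items out of 6) = 0.157091 / 0.341911 ≈ 0.4595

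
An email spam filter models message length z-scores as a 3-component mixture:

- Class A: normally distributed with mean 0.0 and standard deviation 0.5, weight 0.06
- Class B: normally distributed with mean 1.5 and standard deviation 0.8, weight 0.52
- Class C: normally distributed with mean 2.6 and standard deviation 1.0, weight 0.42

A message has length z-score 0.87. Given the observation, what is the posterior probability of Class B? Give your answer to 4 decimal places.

0.7983

Posterior ∝ prior × likelihood, so P(k | x) ∝ P(Z=k) f_k(x); normalise over all components.
Normal densities:
  p_A = (1/(0.5·√(2π)))·exp(−(0.87−0.0)²/(2·0.5²)) = 0.797885·exp(-1.51380) = 0.175592
  p_B = (1/(0.8·√(2π)))·exp(−(0.87−1.5)²/(2·0.8²)) = 0.498678·exp(-0.31008) = 0.365725
  p_C = (1/(1.0·√(2π)))·exp(−(0.87−2.6)²/(2·1.0²)) = 0.398942·exp(-1.49645) = 0.0893326
Unnormalised posteriors:
  P(Z=A)·p_A = 0.06 × 0.175592 = 0.0105355
  P(Z=B)·p_B = 0.52 × 0.365725 = 0.190177
  P(Z=C)·p_C = 0.42 × 0.0893326 = 0.0375197
Denominator: 0.0105355 + 0.190177 + 0.0375197 = 0.238232
Responsibility of Class B: 0.190177 / 0.238232 ≈ 0.7983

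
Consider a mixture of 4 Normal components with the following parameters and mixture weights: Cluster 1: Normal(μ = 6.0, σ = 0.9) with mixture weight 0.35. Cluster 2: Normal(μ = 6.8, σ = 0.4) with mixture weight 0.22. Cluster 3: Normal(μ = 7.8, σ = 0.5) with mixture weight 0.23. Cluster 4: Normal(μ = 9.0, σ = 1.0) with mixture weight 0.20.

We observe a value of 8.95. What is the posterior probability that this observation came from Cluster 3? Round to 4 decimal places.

0.1395

By Bayes' theorem, P(k | x) = P(Z=k) f_k(x) / Σ_j P(Z=j) f_j(x).
Normal densities:
  p_1 = (1/(0.9·√(2π)))·exp(−(8.95−6.0)²/(2·0.9²)) = 0.443269·exp(-5.37191) = 0.00205909
  p_2 = (1/(0.4·√(2π)))·exp(−(8.95−6.8)²/(2·0.4²)) = 0.997356·exp(-14.44531) = 5.31289e-07
  p_3 = (1/(0.5·√(2π)))·exp(−(8.95−7.8)²/(2·0.5²)) = 0.797885·exp(-2.64500) = 0.0566541
  p_4 = (1/(1.0·√(2π)))·exp(−(8.95−9.0)²/(2·1.0²)) = 0.398942·exp(-0.00125) = 0.398444
Weight by the priors:
  P(Z=1)·p_1 = 0.35 × 0.00205909 = 0.000720681
  P(Z=2)·p_2 = 0.22 × 5.31289e-07 = 1.16884e-07
  P(Z=3)·p_3 = 0.23 × 0.0566541 = 0.0130304
  P(Z=4)·p_4 = 0.20 × 0.398444 = 0.0796888
Denominator: 0.000720681 + 1.16884e-07 + 0.0130304 + 0.0796888 = 0.09344
P(Cluster 3 | x) = 0.0130304 / 0.09344 ≈ 0.1395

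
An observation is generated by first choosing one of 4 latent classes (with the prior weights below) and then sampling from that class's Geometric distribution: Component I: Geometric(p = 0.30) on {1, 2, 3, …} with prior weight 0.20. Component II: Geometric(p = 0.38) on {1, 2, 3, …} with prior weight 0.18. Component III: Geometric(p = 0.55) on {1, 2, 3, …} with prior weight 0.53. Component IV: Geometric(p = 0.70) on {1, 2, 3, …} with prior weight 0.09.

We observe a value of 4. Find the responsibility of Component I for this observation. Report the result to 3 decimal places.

0.316

Posterior ∝ prior × likelihood, so P(k | x) ∝ π_k f_k(x); normalise over all components.
Component likelihoods at x = 4:
  f_I = 0.1029
  f_II = 0.0905646
  f_III = 0.0501187
  f_IV = 0.0189
Multiply by the mixture weights:
  π_I·f_I = 0.20 × 0.1029 = 0.02058
  π_II·f_II = 0.18 × 0.0905646 = 0.0163016
  π_III·f_III = 0.53 × 0.0501187 = 0.0265629
  π_IV·f_IV = 0.09 × 0.0189 = 0.001701
Denominator: 0.02058 + 0.0163016 + 0.0265629 + 0.001701 = 0.0651456
P(Component I | data) = 0.02058 / 0.0651456 ≈ 0.316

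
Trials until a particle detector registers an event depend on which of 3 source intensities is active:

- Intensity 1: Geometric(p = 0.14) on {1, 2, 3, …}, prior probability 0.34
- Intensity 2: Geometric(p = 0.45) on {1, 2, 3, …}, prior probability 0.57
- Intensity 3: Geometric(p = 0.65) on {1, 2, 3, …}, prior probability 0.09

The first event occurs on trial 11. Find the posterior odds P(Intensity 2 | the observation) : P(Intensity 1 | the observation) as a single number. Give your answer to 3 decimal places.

Posterior odds = (π_i f_i(x)) / (π_j f_j(x)); the normalising sum cancels.
Evaluate each component's likelihood at the observed value:
  p_1 = 0.14·(1−0.14)^10 = 0.14·0.221302 = 0.0309822
  p_2 = 0.45·(1−0.45)^10 = 0.45·0.00253295 = 0.00113983
  p_3 = 0.65·(1−0.65)^10 = 0.65·2.75855e-05 = 1.79306e-05
Odds = (0.57/0.34) × (0.00113983/0.0309822) = 1.67647 × 0.0367898 ≈ 0.062

0.062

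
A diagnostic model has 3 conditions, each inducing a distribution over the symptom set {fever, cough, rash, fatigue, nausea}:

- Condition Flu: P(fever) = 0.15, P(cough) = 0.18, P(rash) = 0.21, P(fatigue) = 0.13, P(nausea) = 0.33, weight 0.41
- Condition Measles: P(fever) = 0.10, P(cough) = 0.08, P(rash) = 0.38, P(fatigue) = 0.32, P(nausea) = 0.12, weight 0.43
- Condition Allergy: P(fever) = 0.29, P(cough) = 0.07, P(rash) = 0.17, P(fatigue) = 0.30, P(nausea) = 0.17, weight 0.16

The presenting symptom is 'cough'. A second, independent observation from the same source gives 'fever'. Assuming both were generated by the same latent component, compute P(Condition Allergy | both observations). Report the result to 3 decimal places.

0.183

The responsibility of component k is π_k f_k(x) divided by Σ_j π_j f_j(x).
Since both observations come from the same component, the likelihood for component k is f_k(x₁)·f_k(x₂).
  p_Flu = [P(cough | comp) = 0.18] × [0.15] = 0.027
  p_Measles = [P(cough | comp) = 0.08] × [0.1] = 0.008
  p_Allergy = [P(cough | comp) = 0.07] × [0.29] = 0.0203
Multiply by the mixture weights:
  π_Flu·p_Flu = 0.41 × 0.027 = 0.01107
  π_Measles·p_Measles = 0.43 × 0.008 = 0.00344
  π_Allergy·p_Allergy = 0.16 × 0.0203 = 0.003248
Marginal: 0.01107 + 0.00344 + 0.003248 = 0.017758
P(Condition Allergy | data) = 0.003248 / 0.017758 ≈ 0.183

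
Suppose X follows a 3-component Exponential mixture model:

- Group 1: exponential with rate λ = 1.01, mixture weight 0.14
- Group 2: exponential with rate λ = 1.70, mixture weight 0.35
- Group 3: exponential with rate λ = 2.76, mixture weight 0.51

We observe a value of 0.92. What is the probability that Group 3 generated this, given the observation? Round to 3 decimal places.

Apply Bayes' rule: the posterior for each component is proportional to its prior times its likelihood at x.
Evaluate each component's likelihood at the observed value:
  L_1 = 0.398818
  L_2 = 0.355805
  L_3 = 0.217845
Unnormalised posteriors:
  π_1·L_1 = 0.14 × 0.398818 = 0.0558345
  π_2·L_2 = 0.35 × 0.355805 = 0.124532
  π_3·L_3 = 0.51 × 0.217845 = 0.111101
Normaliser: 0.0558345 + 0.124532 + 0.111101 = 0.291468
P(Group 3 | data) = 0.111101 / 0.291468 ≈ 0.381

0.381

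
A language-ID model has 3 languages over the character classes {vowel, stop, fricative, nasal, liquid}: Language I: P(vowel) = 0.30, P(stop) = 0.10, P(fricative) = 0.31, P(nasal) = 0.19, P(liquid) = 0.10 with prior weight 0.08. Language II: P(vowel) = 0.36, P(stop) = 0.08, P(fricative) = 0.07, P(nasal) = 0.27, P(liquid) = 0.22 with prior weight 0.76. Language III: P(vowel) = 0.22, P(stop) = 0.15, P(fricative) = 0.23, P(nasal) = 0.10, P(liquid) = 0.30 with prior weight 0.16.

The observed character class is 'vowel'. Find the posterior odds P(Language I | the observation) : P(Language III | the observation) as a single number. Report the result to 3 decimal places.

0.682

Only the two components matter; the odds are (P(Z=i) f_i(x)) / (P(Z=j) f_j(x)).
Component likelihoods at x = 'vowel':
  L_I = P(vowel | comp) = 0.30
  L_II = P(vowel | comp) = 0.36
  L_III = P(vowel | comp) = 0.22
Odds = (0.08/0.16) × (0.3/0.22) = 0.5 × 1.36364 ≈ 0.682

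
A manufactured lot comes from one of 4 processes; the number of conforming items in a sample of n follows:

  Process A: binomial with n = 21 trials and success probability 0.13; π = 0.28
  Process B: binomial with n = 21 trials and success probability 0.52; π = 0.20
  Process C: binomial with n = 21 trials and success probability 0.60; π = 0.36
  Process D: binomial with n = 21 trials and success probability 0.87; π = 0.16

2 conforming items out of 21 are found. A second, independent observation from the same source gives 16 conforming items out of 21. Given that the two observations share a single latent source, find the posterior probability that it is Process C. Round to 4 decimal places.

0.2293

Apply Bayes' rule: the posterior for each component is proportional to its prior times its likelihood at x.
Since both observations come from the same component, the likelihood for component k is f_k(x₁)·f_k(x₂).
  L_A = [C(21,2)·0.13^2·0.87^19 = 210·0.0169·0.0709359 = 0.251751] × [6.7489e-11] = 1.69904e-11
  L_B = [C(21,2)·0.52^2·0.48^19 = 210·0.2704·8.7818e-07 = 4.98666e-05] × [0.0148184] = 7.38945e-07
  L_C = [C(21,2)·0.60^2·0.40^19 = 210·0.36·2.74878e-08 = 2.07808e-06] × [0.0587845] = 1.22159e-07
  L_D = [C(21,2)·0.87^2·0.13^19 = 210·0.7569·1.46192e-17 = 2.32371e-15] × [0.0813894] = 1.89125e-16
Weight by the priors:
  π_A·L_A = 0.28 × 1.69904e-11 = 4.75732e-12
  π_B·L_B = 0.20 × 7.38945e-07 = 1.47789e-07
  π_C·L_C = 0.36 × 1.22159e-07 = 4.39772e-08
  π_D·L_D = 0.16 × 1.89125e-16 = 3.026e-17
Evidence: 4.75732e-12 + 1.47789e-07 + 4.39772e-08 + 3.026e-17 = 1.91771e-07
So the posterior for Process C is 4.39772e-08 / 1.91771e-07 ≈ 0.2293.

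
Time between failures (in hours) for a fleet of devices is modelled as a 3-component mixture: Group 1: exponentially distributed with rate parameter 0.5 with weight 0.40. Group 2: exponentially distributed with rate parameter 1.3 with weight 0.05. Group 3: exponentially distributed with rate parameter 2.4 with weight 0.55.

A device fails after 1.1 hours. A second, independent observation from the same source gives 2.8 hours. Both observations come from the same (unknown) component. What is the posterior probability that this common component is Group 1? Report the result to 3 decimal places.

0.947

Apply Bayes' rule: the posterior for each component is proportional to its prior times its likelihood at x.
Since both observations come from the same component, the likelihood for component k is f_k(x₁)·f_k(x₂).
  f_1 = [0.5·e^(−0.5·1.1) = 0.5·e^(−0.5500) = 0.288475] × [0.123298] = 0.0355685
  f_2 = [1.3·e^(−1.3·1.1) = 1.3·e^(−1.4300) = 0.311102] × [0.034128] = 0.0106173
  f_3 = [2.4·e^(−2.4·1.1) = 2.4·e^(−2.6400) = 0.171267] × [0.00289569] = 0.000495937
Weight by the priors:
  π_1·f_1 = 0.40 × 0.0355685 = 0.0142274
  π_2·f_2 = 0.05 × 0.0106173 = 0.000530865
  π_3·f_3 = 0.55 × 0.000495937 = 0.000272765
Normaliser: 0.0142274 + 0.000530865 + 0.000272765 = 0.015031
Responsibility of Group 1: 0.0142274 / 0.015031 ≈ 0.947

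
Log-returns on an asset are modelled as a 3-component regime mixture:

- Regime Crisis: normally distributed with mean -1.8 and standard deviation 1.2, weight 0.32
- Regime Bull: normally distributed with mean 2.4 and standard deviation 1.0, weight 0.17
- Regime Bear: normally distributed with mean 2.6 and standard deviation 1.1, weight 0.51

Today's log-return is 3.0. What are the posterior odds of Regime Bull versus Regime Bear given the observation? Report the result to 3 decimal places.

Posterior odds = (π_i f_i(x)) / (π_j f_j(x)); the normalising sum cancels.
Evaluate each component's likelihood at the observed value:
  f_Crisis = 0.000111525
  f_Bull = 0.333225
  f_Bear = 0.339472
0.0566482 / 0.173131 ≈ 0.327

0.327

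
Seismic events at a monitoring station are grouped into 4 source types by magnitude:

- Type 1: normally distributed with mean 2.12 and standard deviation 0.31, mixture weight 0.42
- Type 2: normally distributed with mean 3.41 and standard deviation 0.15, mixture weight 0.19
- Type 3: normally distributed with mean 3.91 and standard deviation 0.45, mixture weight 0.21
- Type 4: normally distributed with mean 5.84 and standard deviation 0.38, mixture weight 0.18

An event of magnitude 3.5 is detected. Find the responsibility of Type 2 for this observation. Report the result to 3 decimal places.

The responsibility of component k is P(Z=k) f_k(x) divided by Σ_j P(Z=j) f_j(x).
Normal densities:
  f_1 = 6.40284e-05
  f_2 = 2.2215
  f_3 = 0.585381
  f_4 = 6.12316e-09
Weight by the priors:
  P(Z=1)·f_1 = 0.42 × 6.40284e-05 = 2.68919e-05
  P(Z=2)·f_2 = 0.19 × 2.2215 = 0.422084
  P(Z=3)·f_3 = 0.21 × 0.585381 = 0.12293
  P(Z=4)·f_4 = 0.18 × 6.12316e-09 = 1.10217e-09
Evidence: 2.68919e-05 + 0.422084 + 0.12293 + 1.10217e-09 = 0.545041
Responsibility of Type 2: 0.422084 / 0.545041 ≈ 0.774

0.774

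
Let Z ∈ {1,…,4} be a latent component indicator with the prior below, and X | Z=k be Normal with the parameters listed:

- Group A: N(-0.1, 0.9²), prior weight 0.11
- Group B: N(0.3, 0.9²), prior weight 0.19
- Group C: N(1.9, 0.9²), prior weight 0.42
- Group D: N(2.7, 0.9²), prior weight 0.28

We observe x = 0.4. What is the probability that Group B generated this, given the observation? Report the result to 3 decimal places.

0.474

By Bayes' theorem, P(k | x) = w_k f_k(x) / Σ_j w_j f_j(x).
Evaluate each component's likelihood at the observed value:
  L_A = 0.37988
  L_B = 0.440541
  L_C = 0.11053
  L_D = 0.0169242
Prior × likelihood for each component:
  w_A·L_A = 0.11 × 0.37988 = 0.0417868
  w_B·L_B = 0.19 × 0.440541 = 0.0837029
  w_C·L_C = 0.42 × 0.11053 = 0.0464227
  w_D·L_D = 0.28 × 0.0169242 = 0.00473878
Denominator: 0.0417868 + 0.0837029 + 0.0464227 + 0.00473878 = 0.176651
P(Group B | x) ≈ 0.474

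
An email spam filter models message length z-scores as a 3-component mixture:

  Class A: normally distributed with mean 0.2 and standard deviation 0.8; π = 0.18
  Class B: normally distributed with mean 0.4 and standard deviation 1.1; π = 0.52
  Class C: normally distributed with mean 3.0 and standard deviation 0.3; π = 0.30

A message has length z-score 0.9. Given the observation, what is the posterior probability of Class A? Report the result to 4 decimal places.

0.2647

Apply Bayes' rule: the posterior for each component is proportional to its prior times its likelihood at x.
Normal densities:
  L_A = (1/(0.8·√(2π)))·exp(−(0.9−0.2)²/(2·0.8²)) = 0.498678·exp(-0.38281) = 0.340069
  L_B = (1/(1.1·√(2π)))·exp(−(0.9−0.4)²/(2·1.1²)) = 0.362675·exp(-0.10331) = 0.327079
  L_C = (1/(0.3·√(2π)))·exp(−(0.9−3.0)²/(2·0.3²)) = 1.329808·exp(-24.50000) = 3.04491e-11
Multiply by the mixture weights:
  π_A·L_A = 0.18 × 0.340069 = 0.0612124
  π_B·L_B = 0.52 × 0.327079 = 0.170081
  π_C·L_C = 0.30 × 3.04491e-11 = 9.13472e-12
Normaliser: 0.0612124 + 0.170081 + 9.13472e-12 = 0.231293
P(Class A | 0.9) ≈ 0.2647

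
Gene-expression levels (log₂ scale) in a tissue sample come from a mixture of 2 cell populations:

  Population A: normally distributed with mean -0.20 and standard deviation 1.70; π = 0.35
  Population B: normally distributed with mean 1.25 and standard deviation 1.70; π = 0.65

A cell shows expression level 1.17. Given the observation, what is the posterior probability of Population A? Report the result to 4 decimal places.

The responsibility of component k is π_k f_k(x) divided by Σ_j π_j f_j(x).
Component likelihoods at x = 1.17:
  p_A = 0.169604
  p_B = 0.234412
Multiply by the mixture weights:
  π_A·p_A = 0.35 × 0.169604 = 0.0593613
  π_B·p_B = 0.65 × 0.234412 = 0.152368
Sum: 0.0593613 + 0.152368 = 0.211729
P(Population A | 1.17) = 0.0593613 / 0.211729 ≈ 0.2804

0.2804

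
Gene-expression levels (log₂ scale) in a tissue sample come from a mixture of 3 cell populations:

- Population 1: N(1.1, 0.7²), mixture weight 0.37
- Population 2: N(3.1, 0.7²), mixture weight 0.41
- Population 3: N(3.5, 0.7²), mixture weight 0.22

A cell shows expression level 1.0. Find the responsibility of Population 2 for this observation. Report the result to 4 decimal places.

0.0123

The responsibility of component k is P(Z=k) f_k(x) divided by Σ_j P(Z=j) f_j(x).
Normal densities:
  f_1 = (1/(0.7·√(2π)))·exp(−(1.0−1.1)²/(2·0.7²)) = 0.569918·exp(-0.01020) = 0.564132
  f_2 = (1/(0.7·√(2π)))·exp(−(1.0−3.1)²/(2·0.7²)) = 0.569918·exp(-4.50000) = 0.00633121
  f_3 = (1/(0.7·√(2π)))·exp(−(1.0−3.5)²/(2·0.7²)) = 0.569918·exp(-6.37755) = 0.000968449
Prior × likelihood for each component:
  P(Z=1)·f_1 = 0.37 × 0.564132 = 0.208729
  P(Z=2)·f_2 = 0.41 × 0.00633121 = 0.0025958
  P(Z=3)·f_3 = 0.22 × 0.000968449 = 0.000213059
Marginal: 0.208729 + 0.0025958 + 0.000213059 = 0.211538
P(Population 2 | the observation) = 0.0025958 / 0.211538 ≈ 0.0123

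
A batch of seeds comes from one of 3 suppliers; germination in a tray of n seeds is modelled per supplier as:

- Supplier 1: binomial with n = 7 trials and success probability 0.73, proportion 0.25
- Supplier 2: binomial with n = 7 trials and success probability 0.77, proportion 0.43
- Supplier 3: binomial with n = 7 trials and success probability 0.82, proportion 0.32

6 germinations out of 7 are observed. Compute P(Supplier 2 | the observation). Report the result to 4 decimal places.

Posterior ∝ prior × likelihood, so P(k | x) ∝ P(Z=k) f_k(x); normalise over all components.
Evaluate each component's likelihood at the observed value:
  f_1 = 0.286022
  f_2 = 0.33556
  f_3 = 0.383048
Unnormalised posteriors:
  P(Z=1)·f_1 = 0.25 × 0.286022 = 0.0715054
  P(Z=2)·f_2 = 0.43 × 0.33556 = 0.144291
  P(Z=3)·f_3 = 0.32 × 0.383048 = 0.122575
Normaliser: 0.0715054 + 0.144291 + 0.122575 = 0.338372
So the posterior for Supplier 2 is 0.144291 / 0.338372 ≈ 0.4264.

0.4264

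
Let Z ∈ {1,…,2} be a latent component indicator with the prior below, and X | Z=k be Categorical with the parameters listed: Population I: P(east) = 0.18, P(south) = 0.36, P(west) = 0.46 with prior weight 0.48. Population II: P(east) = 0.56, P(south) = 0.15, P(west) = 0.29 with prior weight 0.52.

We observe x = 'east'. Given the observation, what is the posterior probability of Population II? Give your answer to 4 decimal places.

0.7712

Posterior ∝ prior × likelihood, so P(k | x) ∝ π_k f_k(x); normalise over all components.
Evaluate each component's likelihood at the observed value:
  L_I = 0.18
  L_II = 0.56
Prior × likelihood for each component:
  π_I·L_I = 0.48 × 0.18 = 0.0864
  π_II·L_II = 0.52 × 0.56 = 0.2912
Marginal: 0.0864 + 0.2912 = 0.3776
Responsibility of Population II: 0.2912 / 0.3776 ≈ 0.7712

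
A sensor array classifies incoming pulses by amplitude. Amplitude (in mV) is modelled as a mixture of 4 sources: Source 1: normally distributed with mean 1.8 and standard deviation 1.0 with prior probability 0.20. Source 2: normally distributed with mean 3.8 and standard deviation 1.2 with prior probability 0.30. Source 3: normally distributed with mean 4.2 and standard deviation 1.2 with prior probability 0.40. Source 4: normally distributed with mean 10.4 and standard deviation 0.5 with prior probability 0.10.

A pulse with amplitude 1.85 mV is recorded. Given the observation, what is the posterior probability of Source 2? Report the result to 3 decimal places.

Posterior ∝ prior × likelihood, so P(k | x) ∝ w_k f_k(x); normalise over all components.
Component likelihoods at x = 1.85 mV:
  p_1 = (1/(1.0·√(2π)))·exp(−(1.85−1.8)²/(2·1.0²)) = 0.398942·exp(-0.00125) = 0.398444
  p_2 = (1/(1.2·√(2π)))·exp(−(1.85−3.8)²/(2·1.2²)) = 0.332452·exp(-1.32031) = 0.0887819
  p_3 = (1/(1.2·√(2π)))·exp(−(1.85−4.2)²/(2·1.2²)) = 0.332452·exp(-1.91753) = 0.0488601
  p_4 = (1/(0.5·√(2π)))·exp(−(1.85−10.4)²/(2·0.5²)) = 0.797885·exp(-146.20500) = 2.54633e-64
Multiply by the mixture weights:
  w_1·p_1 = 0.20 × 0.398444 = 0.0796888
  w_2·p_2 = 0.30 × 0.0887819 = 0.0266346
  w_3·p_3 = 0.40 × 0.0488601 = 0.019544
  w_4·p_4 = 0.10 × 2.54633e-64 = 2.54633e-65
Sum: 0.0796888 + 0.0266346 + 0.019544 + 2.54633e-65 = 0.125867
Responsibility of Source 2: 0.0266346 / 0.125867 ≈ 0.212

0.212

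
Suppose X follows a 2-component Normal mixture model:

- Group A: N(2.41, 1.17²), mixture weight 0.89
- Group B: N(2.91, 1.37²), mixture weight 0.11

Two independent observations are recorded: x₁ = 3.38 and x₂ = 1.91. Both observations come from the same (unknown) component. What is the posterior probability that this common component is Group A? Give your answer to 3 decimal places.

0.909

Apply Bayes' rule: the posterior for each component is proportional to its prior times its likelihood at x.
Since both observations come from the same component, the likelihood for component k is f_k(x₁)·f_k(x₂).
  L_A = [(1/(1.17·√(2π)))·exp(−(3.38−2.41)²/(2·1.17²)) = 0.340976·exp(-0.34367) = 0.241808] × [0.31122] = 0.0752553
  L_B = [(1/(1.37·√(2π)))·exp(−(3.38−2.91)²/(2·1.37²)) = 0.291199·exp(-0.05885) = 0.274557] × [0.223098] = 0.061253
Prior × likelihood for each component:
  π_A·L_A = 0.89 × 0.0752553 = 0.0669772
  π_B·L_B = 0.11 × 0.061253 = 0.00673783
Evidence: 0.0669772 + 0.00673783 = 0.0737151
Responsibility of Group A: 0.0669772 / 0.0737151 ≈ 0.909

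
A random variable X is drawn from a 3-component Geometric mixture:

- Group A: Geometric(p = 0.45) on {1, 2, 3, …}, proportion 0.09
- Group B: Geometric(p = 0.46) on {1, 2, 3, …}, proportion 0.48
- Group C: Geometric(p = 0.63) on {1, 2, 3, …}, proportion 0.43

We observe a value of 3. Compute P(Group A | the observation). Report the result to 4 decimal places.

Apply Bayes' rule: the posterior for each component is proportional to its prior times its likelihood at x.
Component likelihoods at x = 3:
  f_A = 0.45·(1−0.45)^2 = 0.45·0.3025 = 0.136125
  f_B = 0.46·(1−0.46)^2 = 0.46·0.2916 = 0.134136
  f_C = 0.63·(1−0.63)^2 = 0.63·0.1369 = 0.086247
Unnormalised posteriors:
  w_A·f_A = 0.09 × 0.136125 = 0.0122513
  w_B·f_B = 0.48 × 0.134136 = 0.0643853
  w_C·f_C = 0.43 × 0.086247 = 0.0370862
Evidence: 0.0122513 + 0.0643853 + 0.0370862 = 0.113723
P(Group A | x) = 0.0122513 / 0.113723 ≈ 0.1077

0.1077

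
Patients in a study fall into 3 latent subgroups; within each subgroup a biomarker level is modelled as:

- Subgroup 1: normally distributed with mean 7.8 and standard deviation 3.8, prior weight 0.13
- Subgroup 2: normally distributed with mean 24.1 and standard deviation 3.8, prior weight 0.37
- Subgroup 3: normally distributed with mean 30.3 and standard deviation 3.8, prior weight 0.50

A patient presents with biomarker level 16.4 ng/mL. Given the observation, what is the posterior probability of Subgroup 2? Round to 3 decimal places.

0.817

Apply Bayes' rule: the posterior for each component is proportional to its prior times its likelihood at x.
Component likelihoods at x = 16.4 ng/mL:
  p_1 = (1/(3.8·√(2π)))·exp(−(16.4−7.8)²/(2·3.8²)) = 0.104985·exp(-2.56094) = 0.00810818
  p_2 = (1/(3.8·√(2π)))·exp(−(16.4−24.1)²/(2·3.8²)) = 0.104985·exp(-2.05298) = 0.013475
  p_3 = (1/(3.8·√(2π)))·exp(−(16.4−30.3)²/(2·3.8²)) = 0.104985·exp(-6.69010) = 0.000130513
Weight by the priors:
  w_1·p_1 = 0.13 × 0.00810818 = 0.00105406
  w_2·p_2 = 0.37 × 0.013475 = 0.00498576
  w_3·p_3 = 0.50 × 0.000130513 = 6.52566e-05
Sum: 0.00105406 + 0.00498576 + 6.52566e-05 = 0.00610508
P(Subgroup 2 | the observation) = 0.00498576 / 0.00610508 ≈ 0.817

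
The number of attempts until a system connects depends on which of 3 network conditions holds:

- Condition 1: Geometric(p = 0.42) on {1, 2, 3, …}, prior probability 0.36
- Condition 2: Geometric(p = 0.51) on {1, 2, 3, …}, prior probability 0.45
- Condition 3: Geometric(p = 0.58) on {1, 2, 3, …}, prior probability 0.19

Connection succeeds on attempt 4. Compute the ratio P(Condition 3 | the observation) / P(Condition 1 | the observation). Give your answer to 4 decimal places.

The posterior odds equal the prior odds times the likelihood ratio: (w_i/w_j)·(f_i(x)/f_j(x)).
Geometric probabilities:
  p_1 = 0.42·(1−0.42)^3 = 0.42·0.195112 = 0.081947
  p_2 = 0.51·(1−0.51)^3 = 0.51·0.117649 = 0.060001
  p_3 = 0.58·(1−0.58)^3 = 0.58·0.074088 = 0.042971
Odds = (0.19/0.36) × (0.042971/0.081947) = 0.527778 × 0.524376 ≈ 0.2768

0.2768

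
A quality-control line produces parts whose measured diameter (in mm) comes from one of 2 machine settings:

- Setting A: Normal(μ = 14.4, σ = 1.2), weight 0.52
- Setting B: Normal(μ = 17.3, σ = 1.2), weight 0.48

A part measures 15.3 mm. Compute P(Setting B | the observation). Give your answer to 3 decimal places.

0.234

Apply Bayes' rule: the posterior for each component is proportional to its prior times its likelihood at x.
Normal densities:
  p_A = 0.250948
  p_B = 0.0828976
Weight by the priors:
  π_A·p_A = 0.52 × 0.250948 = 0.130493
  π_B·p_B = 0.48 × 0.0828976 = 0.0397909
Marginal: 0.130493 + 0.0397909 = 0.170284
Responsibility of Setting B: 0.0397909 / 0.170284 ≈ 0.234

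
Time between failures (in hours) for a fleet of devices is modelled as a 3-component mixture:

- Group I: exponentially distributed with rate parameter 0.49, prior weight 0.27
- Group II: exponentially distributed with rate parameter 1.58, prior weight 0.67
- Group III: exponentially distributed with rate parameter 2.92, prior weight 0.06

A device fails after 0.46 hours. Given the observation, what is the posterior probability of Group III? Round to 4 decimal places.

0.0690

Apply Bayes' rule: the posterior for each component is proportional to its prior times its likelihood at x.
Exponential densities:
  p_I = 0.391116
  p_II = 0.763857
  p_III = 0.762147
Weight by the priors:
  w_I·p_I = 0.27 × 0.391116 = 0.105601
  w_II·p_II = 0.67 × 0.763857 = 0.511784
  w_III·p_III = 0.06 × 0.762147 = 0.0457288
Marginal: 0.105601 + 0.511784 + 0.0457288 = 0.663114
Responsibility of Group III: 0.0457288 / 0.663114 ≈ 0.0690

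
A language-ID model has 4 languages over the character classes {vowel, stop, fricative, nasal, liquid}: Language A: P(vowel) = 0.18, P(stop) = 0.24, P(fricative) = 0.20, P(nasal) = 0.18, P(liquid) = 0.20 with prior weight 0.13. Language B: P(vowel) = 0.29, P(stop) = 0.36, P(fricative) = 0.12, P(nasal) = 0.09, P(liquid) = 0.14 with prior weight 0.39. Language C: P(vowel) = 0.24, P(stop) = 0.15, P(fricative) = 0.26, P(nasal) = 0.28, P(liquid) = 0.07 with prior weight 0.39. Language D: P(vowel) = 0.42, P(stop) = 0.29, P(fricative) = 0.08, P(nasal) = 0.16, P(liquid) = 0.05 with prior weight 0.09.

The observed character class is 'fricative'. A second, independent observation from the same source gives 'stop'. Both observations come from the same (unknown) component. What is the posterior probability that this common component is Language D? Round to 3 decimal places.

Posterior ∝ prior × likelihood, so P(k | x) ∝ π_k f_k(x); normalise over all components.
Since both observations come from the same component, the likelihood for component k is f_k(x₁)·f_k(x₂).
  p_A = [0.2] × [0.24] = 0.048
  p_B = [0.12] × [0.36] = 0.0432
  p_C = [0.26] × [0.15] = 0.039
  p_D = [0.08] × [0.29] = 0.0232
Weight by the priors:
  π_A·p_A = 0.13 × 0.048 = 0.00624
  π_B·p_B = 0.39 × 0.0432 = 0.016848
  π_C·p_C = 0.39 × 0.039 = 0.01521
  π_D·p_D = 0.09 × 0.0232 = 0.002088
Sum: 0.00624 + 0.016848 + 0.01521 + 0.002088 = 0.040386
P(Language D | x₁, x₂) = 0.002088 / 0.040386 ≈ 0.052

0.052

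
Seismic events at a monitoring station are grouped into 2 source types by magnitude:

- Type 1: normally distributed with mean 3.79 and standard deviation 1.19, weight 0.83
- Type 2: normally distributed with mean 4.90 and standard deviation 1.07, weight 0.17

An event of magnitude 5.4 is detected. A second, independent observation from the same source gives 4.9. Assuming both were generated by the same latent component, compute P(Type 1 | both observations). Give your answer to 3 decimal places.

The responsibility of component k is P(Z=k) f_k(x) divided by Σ_j P(Z=j) f_j(x).
Since both observations come from the same component, the likelihood for component k is f_k(x₁)·f_k(x₂).
  L_1 = [0.134241] × [0.216986] = 0.0291284
  L_2 = [0.33428] × [0.372843] = 0.124634
Weight by the priors:
  P(Z=1)·L_1 = 0.83 × 0.0291284 = 0.0241766
  P(Z=2)·L_2 = 0.17 × 0.124634 = 0.0211878
Sum: 0.0241766 + 0.0211878 = 0.0453643
P(Type 1 | x) ≈ 0.533

0.533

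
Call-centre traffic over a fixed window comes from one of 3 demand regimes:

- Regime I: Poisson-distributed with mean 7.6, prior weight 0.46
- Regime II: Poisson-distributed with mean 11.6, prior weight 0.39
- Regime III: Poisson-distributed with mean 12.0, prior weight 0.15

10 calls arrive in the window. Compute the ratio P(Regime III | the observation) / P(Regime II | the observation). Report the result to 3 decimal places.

0.362

The posterior odds equal the prior odds times the likelihood ratio: (π_i/π_j)·(f_i(x)/f_j(x)).
Poisson probabilities:
  f_I = 0.0886614
  f_II = 0.11143
  f_III = 0.104837
Posterior odds = (π_III·f_III) / (π_II·f_II) = (0.15·0.104837) / (0.39·0.11143) = 0.0157256 / 0.0434576 ≈ 0.362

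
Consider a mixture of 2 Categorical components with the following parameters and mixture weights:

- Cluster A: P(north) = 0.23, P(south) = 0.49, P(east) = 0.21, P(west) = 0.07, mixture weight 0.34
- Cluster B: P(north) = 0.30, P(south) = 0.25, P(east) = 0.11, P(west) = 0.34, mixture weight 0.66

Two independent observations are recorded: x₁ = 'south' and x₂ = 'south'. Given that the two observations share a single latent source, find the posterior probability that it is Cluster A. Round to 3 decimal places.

Posterior ∝ prior × likelihood, so P(k | x) ∝ π_k f_k(x); normalise over all components.
Since both observations come from the same component, the likelihood for component k is f_k(x₁)·f_k(x₂).
  L_A = [P(south | comp) = 0.49] × [0.49] = 0.2401
  L_B = [P(south | comp) = 0.25] × [0.25] = 0.0625
Prior × likelihood for each component:
  π_A·L_A = 0.34 × 0.2401 = 0.081634
  π_B·L_B = 0.66 × 0.0625 = 0.04125
Denominator: 0.081634 + 0.04125 = 0.122884
So the posterior for Cluster A is 0.081634 / 0.122884 ≈ 0.664.

0.664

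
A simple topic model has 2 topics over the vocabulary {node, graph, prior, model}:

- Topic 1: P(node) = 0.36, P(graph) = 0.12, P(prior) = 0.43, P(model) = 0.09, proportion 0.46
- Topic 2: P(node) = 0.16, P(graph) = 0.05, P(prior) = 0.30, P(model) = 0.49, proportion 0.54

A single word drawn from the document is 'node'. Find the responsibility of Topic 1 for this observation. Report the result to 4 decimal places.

By Bayes' theorem, P(k | x) = P(Z=k) f_k(x) / Σ_j P(Z=j) f_j(x).
Evaluate each component's likelihood at the observed value:
  f_1 = P(node | comp) = 0.36
  f_2 = P(node | comp) = 0.16
Prior × likelihood for each component:
  P(Z=1)·f_1 = 0.46 × 0.36 = 0.1656
  P(Z=2)·f_2 = 0.54 × 0.16 = 0.0864
Evidence: 0.1656 + 0.0864 = 0.252
P(Topic 1 | the observation) = 0.1656 / 0.252 ≈ 0.6571

0.6571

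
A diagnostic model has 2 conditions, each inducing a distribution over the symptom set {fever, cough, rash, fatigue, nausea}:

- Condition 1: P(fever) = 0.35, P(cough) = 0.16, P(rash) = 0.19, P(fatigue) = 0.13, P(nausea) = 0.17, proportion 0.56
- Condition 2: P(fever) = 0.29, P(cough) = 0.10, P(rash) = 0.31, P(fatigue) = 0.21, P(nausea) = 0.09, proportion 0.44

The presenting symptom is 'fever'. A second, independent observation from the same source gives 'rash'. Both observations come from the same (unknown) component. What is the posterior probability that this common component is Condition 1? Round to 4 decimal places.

0.4849

Posterior ∝ prior × likelihood, so P(k | x) ∝ w_k f_k(x); normalise over all components.
Since both observations come from the same component, the likelihood for component k is f_k(x₁)·f_k(x₂).
  f_1 = [P(fever | comp) = 0.35] × [0.19] = 0.0665
  f_2 = [P(fever | comp) = 0.29] × [0.31] = 0.0899
Multiply by the mixture weights:
  w_1·f_1 = 0.56 × 0.0665 = 0.03724
  w_2·f_2 = 0.44 × 0.0899 = 0.039556
Evidence: 0.03724 + 0.039556 = 0.076796
So the posterior for Condition 1 is 0.03724 / 0.076796 ≈ 0.4849.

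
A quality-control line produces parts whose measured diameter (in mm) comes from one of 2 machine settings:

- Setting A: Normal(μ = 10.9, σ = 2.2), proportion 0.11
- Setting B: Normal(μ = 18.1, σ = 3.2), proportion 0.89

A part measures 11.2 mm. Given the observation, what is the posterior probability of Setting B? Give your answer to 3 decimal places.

0.354

By Bayes' theorem, P(k | x) = P(Z=k) f_k(x) / Σ_j P(Z=j) f_j(x).
Component likelihoods at x = 11.2 mm:
  L_A = (1/(2.2·√(2π)))·exp(−(11.2−10.9)²/(2·2.2²)) = 0.181337·exp(-0.00930) = 0.179659
  L_B = (1/(3.2·√(2π)))·exp(−(11.2−18.1)²/(2·3.2²)) = 0.124669·exp(-2.32471) = 0.0121942
Prior × likelihood for each component:
  P(Z=A)·L_A = 0.11 × 0.179659 = 0.0197625
  P(Z=B)·L_B = 0.89 × 0.0121942 = 0.0108528
Normaliser: 0.0197625 + 0.0108528 = 0.0306153
Responsibility of Setting B: 0.0108528 / 0.0306153 ≈ 0.354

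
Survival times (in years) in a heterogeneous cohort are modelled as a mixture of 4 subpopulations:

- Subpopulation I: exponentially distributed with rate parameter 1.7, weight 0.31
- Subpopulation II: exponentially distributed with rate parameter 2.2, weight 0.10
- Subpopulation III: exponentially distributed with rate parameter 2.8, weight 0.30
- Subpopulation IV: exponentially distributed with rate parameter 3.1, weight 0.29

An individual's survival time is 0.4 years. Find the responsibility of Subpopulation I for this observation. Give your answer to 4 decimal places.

0.2992

The responsibility of component k is P(Z=k) f_k(x) divided by Σ_j P(Z=j) f_j(x).
Exponential densities:
  f_I = 1.7·e^(−1.7·0.4) = 1.7·e^(−0.6800) = 0.861249
  f_II = 2.2·e^(−2.2·0.4) = 2.2·e^(−0.8800) = 0.912522
  f_III = 2.8·e^(−2.8·0.4) = 2.8·e^(−1.1200) = 0.913583
  f_IV = 3.1·e^(−3.1·0.4) = 3.1·e^(−1.2400) = 0.897091
Multiply by the mixture weights:
  P(Z=I)·f_I = 0.31 × 0.861249 = 0.266987
  P(Z=II)·f_II = 0.10 × 0.912522 = 0.0912522
  P(Z=III)·f_III = 0.30 × 0.913583 = 0.274075
  P(Z=IV)·f_IV = 0.29 × 0.897091 = 0.260156
Marginal: 0.266987 + 0.0912522 + 0.274075 + 0.260156 = 0.892471
Responsibility of Subpopulation I: 0.266987 / 0.892471 ≈ 0.2992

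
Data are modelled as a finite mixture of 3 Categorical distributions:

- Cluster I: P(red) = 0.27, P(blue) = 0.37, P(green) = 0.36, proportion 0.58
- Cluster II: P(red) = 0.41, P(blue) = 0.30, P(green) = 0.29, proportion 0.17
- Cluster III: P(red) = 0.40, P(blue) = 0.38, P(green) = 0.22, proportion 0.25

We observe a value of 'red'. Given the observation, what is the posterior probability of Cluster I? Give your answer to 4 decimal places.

0.4799

Apply Bayes' rule: the posterior for each component is proportional to its prior times its likelihood at x.
Categorical probabilities:
  p_I = 0.27
  p_II = 0.41
  p_III = 0.4
Prior × likelihood for each component:
  P(Z=I)·p_I = 0.58 × 0.27 = 0.1566
  P(Z=II)·p_II = 0.17 × 0.41 = 0.0697
  P(Z=III)·p_III = 0.25 × 0.4 = 0.1
Evidence: 0.1566 + 0.0697 + 0.1 = 0.3263
Responsibility of Cluster I: 0.1566 / 0.3263 ≈ 0.4799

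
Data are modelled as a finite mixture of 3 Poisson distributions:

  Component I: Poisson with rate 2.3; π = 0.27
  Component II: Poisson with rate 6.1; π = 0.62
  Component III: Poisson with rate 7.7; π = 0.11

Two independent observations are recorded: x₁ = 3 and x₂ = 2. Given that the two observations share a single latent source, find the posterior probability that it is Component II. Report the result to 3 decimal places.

0.131

By Bayes' theorem, P(k | x) = π_k f_k(x) / Σ_j π_j f_j(x).
Since both observations come from the same component, the likelihood for component k is f_k(x₁)·f_k(x₂).
  f_I = [0.203308] × [0.265185] = 0.0539142
  f_II = [0.0848481] × [0.0417286] = 0.00354059
  f_III = [0.0344551] × [0.0134241] = 0.000462527
Prior × likelihood for each component:
  π_I·f_I = 0.27 × 0.0539142 = 0.0145568
  π_II·f_II = 0.62 × 0.00354059 = 0.00219516
  π_III·f_III = 0.11 × 0.000462527 = 5.0878e-05
Evidence: 0.0145568 + 0.00219516 + 5.0878e-05 = 0.0168029
Responsibility of Component II: 0.00219516 / 0.0168029 ≈ 0.131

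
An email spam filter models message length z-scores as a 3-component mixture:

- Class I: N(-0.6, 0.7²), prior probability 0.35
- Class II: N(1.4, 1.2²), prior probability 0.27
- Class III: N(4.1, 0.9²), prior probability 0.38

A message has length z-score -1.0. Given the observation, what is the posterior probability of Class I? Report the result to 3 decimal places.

0.933

By Bayes' theorem, P(k | x) = w_k f_k(x) / Σ_j w_j f_j(x).
Component likelihoods at x = -1.0:
  p_I = (1/(0.7·√(2π)))·exp(−(-1.0−-0.6)²/(2·0.7²)) = 0.569918·exp(-0.16327) = 0.484068
  p_II = (1/(1.2·√(2π)))·exp(−(-1.0−1.4)²/(2·1.2²)) = 0.332452·exp(-2.00000) = 0.0449925
  p_III = (1/(0.9·√(2π)))·exp(−(-1.0−4.1)²/(2·0.9²)) = 0.443269·exp(-16.05556) = 4.71877e-08
Weight by the priors:
  w_I·p_I = 0.35 × 0.484068 = 0.169424
  w_II·p_II = 0.27 × 0.0449925 = 0.012148
  w_III·p_III = 0.38 × 4.71877e-08 = 1.79313e-08
Evidence: 0.169424 + 0.012148 + 1.79313e-08 = 0.181572
Responsibility of Class I: 0.169424 / 0.181572 ≈ 0.933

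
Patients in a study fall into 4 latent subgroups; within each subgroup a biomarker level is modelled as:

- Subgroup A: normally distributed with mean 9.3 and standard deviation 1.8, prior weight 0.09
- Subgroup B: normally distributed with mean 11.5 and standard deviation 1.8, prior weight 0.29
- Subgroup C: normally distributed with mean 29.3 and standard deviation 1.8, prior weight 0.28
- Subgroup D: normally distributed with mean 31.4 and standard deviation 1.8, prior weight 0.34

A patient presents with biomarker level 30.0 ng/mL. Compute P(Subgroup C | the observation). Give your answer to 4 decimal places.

P(component k | x) = P(Z=k)·f_k(x) / marginal(x), where marginal(x) = Σ_j P(Z=j)·f_j(x).
Component likelihoods at x = 30.0 ng/mL:
  f_A = (1/(1.8·√(2π)))·exp(−(30.0−9.3)²/(2·1.8²)) = 0.221635·exp(-66.12500) = 4.24536e-30
  f_B = (1/(1.8·√(2π)))·exp(−(30.0−11.5)²/(2·1.8²)) = 0.221635·exp(-52.81636) = 2.55732e-24
  f_C = (1/(1.8·√(2π)))·exp(−(30.0−29.3)²/(2·1.8²)) = 0.221635·exp(-0.07562) = 0.205493
  f_D = (1/(1.8·√(2π)))·exp(−(30.0−31.4)²/(2·1.8²)) = 0.221635·exp(-0.30247) = 0.163786
Prior × likelihood for each component:
  P(Z=A)·f_A = 0.09 × 4.24536e-30 = 3.82083e-31
  P(Z=B)·f_B = 0.29 × 2.55732e-24 = 7.41622e-25
  P(Z=C)·f_C = 0.28 × 0.205493 = 0.0575381
  P(Z=D)·f_D = 0.34 × 0.163786 = 0.0556873
Normaliser: 3.82083e-31 + 7.41622e-25 + 0.0575381 + 0.0556873 = 0.113225
Responsibility of Subgroup C: 0.0575381 / 0.113225 ≈ 0.5082

0.5082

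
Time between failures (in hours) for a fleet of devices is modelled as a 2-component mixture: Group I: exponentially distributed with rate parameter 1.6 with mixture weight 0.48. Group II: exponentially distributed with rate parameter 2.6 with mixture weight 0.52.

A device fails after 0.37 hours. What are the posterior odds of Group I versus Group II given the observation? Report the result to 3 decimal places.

Posterior odds = (P(Z=i) f_i(x)) / (P(Z=j) f_j(x)); the normalising sum cancels.
Evaluate each component's likelihood at the observed value:
  L_I = 0.885152
  L_II = 0.993532
Odds = (0.48/0.52) × (0.885152/0.993532) = 0.923077 × 0.890914 ≈ 0.822

0.822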